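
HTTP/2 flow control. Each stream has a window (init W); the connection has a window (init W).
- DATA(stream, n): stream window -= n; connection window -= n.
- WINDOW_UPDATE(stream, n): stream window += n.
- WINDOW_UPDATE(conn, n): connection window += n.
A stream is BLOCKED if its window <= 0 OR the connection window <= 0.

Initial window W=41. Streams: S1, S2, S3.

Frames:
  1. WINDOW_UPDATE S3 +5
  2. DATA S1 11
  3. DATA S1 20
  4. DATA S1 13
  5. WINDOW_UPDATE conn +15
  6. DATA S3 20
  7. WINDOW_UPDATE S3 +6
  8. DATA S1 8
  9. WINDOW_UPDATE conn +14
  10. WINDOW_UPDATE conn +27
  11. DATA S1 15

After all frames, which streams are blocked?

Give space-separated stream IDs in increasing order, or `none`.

Answer: S1

Derivation:
Op 1: conn=41 S1=41 S2=41 S3=46 blocked=[]
Op 2: conn=30 S1=30 S2=41 S3=46 blocked=[]
Op 3: conn=10 S1=10 S2=41 S3=46 blocked=[]
Op 4: conn=-3 S1=-3 S2=41 S3=46 blocked=[1, 2, 3]
Op 5: conn=12 S1=-3 S2=41 S3=46 blocked=[1]
Op 6: conn=-8 S1=-3 S2=41 S3=26 blocked=[1, 2, 3]
Op 7: conn=-8 S1=-3 S2=41 S3=32 blocked=[1, 2, 3]
Op 8: conn=-16 S1=-11 S2=41 S3=32 blocked=[1, 2, 3]
Op 9: conn=-2 S1=-11 S2=41 S3=32 blocked=[1, 2, 3]
Op 10: conn=25 S1=-11 S2=41 S3=32 blocked=[1]
Op 11: conn=10 S1=-26 S2=41 S3=32 blocked=[1]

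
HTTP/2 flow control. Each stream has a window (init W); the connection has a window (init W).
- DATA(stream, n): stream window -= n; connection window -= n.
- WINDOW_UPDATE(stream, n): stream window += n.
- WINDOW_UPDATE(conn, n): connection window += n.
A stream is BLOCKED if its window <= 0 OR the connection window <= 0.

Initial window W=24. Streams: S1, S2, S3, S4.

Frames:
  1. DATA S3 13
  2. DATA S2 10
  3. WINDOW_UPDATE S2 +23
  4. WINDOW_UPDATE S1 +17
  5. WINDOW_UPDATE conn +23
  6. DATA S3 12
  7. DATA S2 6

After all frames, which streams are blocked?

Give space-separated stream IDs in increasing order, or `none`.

Answer: S3

Derivation:
Op 1: conn=11 S1=24 S2=24 S3=11 S4=24 blocked=[]
Op 2: conn=1 S1=24 S2=14 S3=11 S4=24 blocked=[]
Op 3: conn=1 S1=24 S2=37 S3=11 S4=24 blocked=[]
Op 4: conn=1 S1=41 S2=37 S3=11 S4=24 blocked=[]
Op 5: conn=24 S1=41 S2=37 S3=11 S4=24 blocked=[]
Op 6: conn=12 S1=41 S2=37 S3=-1 S4=24 blocked=[3]
Op 7: conn=6 S1=41 S2=31 S3=-1 S4=24 blocked=[3]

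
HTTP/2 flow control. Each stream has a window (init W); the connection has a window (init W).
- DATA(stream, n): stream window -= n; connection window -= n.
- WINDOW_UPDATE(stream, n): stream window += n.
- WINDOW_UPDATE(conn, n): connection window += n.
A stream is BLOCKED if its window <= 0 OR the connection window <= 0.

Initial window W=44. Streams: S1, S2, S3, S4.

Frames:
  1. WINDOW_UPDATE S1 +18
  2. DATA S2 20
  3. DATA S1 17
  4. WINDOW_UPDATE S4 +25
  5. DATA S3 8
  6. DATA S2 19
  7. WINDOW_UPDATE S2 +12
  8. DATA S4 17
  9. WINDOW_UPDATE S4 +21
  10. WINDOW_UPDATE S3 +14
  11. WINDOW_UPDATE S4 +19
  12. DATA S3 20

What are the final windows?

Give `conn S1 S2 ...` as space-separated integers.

Op 1: conn=44 S1=62 S2=44 S3=44 S4=44 blocked=[]
Op 2: conn=24 S1=62 S2=24 S3=44 S4=44 blocked=[]
Op 3: conn=7 S1=45 S2=24 S3=44 S4=44 blocked=[]
Op 4: conn=7 S1=45 S2=24 S3=44 S4=69 blocked=[]
Op 5: conn=-1 S1=45 S2=24 S3=36 S4=69 blocked=[1, 2, 3, 4]
Op 6: conn=-20 S1=45 S2=5 S3=36 S4=69 blocked=[1, 2, 3, 4]
Op 7: conn=-20 S1=45 S2=17 S3=36 S4=69 blocked=[1, 2, 3, 4]
Op 8: conn=-37 S1=45 S2=17 S3=36 S4=52 blocked=[1, 2, 3, 4]
Op 9: conn=-37 S1=45 S2=17 S3=36 S4=73 blocked=[1, 2, 3, 4]
Op 10: conn=-37 S1=45 S2=17 S3=50 S4=73 blocked=[1, 2, 3, 4]
Op 11: conn=-37 S1=45 S2=17 S3=50 S4=92 blocked=[1, 2, 3, 4]
Op 12: conn=-57 S1=45 S2=17 S3=30 S4=92 blocked=[1, 2, 3, 4]

Answer: -57 45 17 30 92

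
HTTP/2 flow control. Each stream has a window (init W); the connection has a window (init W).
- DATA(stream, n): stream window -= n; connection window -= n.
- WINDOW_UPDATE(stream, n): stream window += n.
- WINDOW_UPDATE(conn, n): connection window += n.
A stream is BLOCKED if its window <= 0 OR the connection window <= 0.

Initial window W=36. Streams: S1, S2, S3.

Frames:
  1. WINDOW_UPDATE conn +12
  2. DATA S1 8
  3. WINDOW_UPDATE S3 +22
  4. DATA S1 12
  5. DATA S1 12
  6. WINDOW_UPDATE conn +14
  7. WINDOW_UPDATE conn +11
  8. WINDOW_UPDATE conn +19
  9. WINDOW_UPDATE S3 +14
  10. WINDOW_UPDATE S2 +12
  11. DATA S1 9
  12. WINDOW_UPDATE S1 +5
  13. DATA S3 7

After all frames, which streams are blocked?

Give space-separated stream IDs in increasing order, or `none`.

Op 1: conn=48 S1=36 S2=36 S3=36 blocked=[]
Op 2: conn=40 S1=28 S2=36 S3=36 blocked=[]
Op 3: conn=40 S1=28 S2=36 S3=58 blocked=[]
Op 4: conn=28 S1=16 S2=36 S3=58 blocked=[]
Op 5: conn=16 S1=4 S2=36 S3=58 blocked=[]
Op 6: conn=30 S1=4 S2=36 S3=58 blocked=[]
Op 7: conn=41 S1=4 S2=36 S3=58 blocked=[]
Op 8: conn=60 S1=4 S2=36 S3=58 blocked=[]
Op 9: conn=60 S1=4 S2=36 S3=72 blocked=[]
Op 10: conn=60 S1=4 S2=48 S3=72 blocked=[]
Op 11: conn=51 S1=-5 S2=48 S3=72 blocked=[1]
Op 12: conn=51 S1=0 S2=48 S3=72 blocked=[1]
Op 13: conn=44 S1=0 S2=48 S3=65 blocked=[1]

Answer: S1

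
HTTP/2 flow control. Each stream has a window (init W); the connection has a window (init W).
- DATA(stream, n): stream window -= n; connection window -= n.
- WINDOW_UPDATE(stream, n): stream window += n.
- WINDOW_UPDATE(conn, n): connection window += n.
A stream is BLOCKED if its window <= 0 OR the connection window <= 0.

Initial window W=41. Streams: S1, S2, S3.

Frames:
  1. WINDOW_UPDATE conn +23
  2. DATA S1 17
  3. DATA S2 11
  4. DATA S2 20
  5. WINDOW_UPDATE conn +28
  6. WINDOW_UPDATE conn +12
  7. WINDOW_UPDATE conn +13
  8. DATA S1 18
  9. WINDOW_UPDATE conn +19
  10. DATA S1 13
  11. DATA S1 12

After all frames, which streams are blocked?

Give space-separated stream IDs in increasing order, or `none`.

Answer: S1

Derivation:
Op 1: conn=64 S1=41 S2=41 S3=41 blocked=[]
Op 2: conn=47 S1=24 S2=41 S3=41 blocked=[]
Op 3: conn=36 S1=24 S2=30 S3=41 blocked=[]
Op 4: conn=16 S1=24 S2=10 S3=41 blocked=[]
Op 5: conn=44 S1=24 S2=10 S3=41 blocked=[]
Op 6: conn=56 S1=24 S2=10 S3=41 blocked=[]
Op 7: conn=69 S1=24 S2=10 S3=41 blocked=[]
Op 8: conn=51 S1=6 S2=10 S3=41 blocked=[]
Op 9: conn=70 S1=6 S2=10 S3=41 blocked=[]
Op 10: conn=57 S1=-7 S2=10 S3=41 blocked=[1]
Op 11: conn=45 S1=-19 S2=10 S3=41 blocked=[1]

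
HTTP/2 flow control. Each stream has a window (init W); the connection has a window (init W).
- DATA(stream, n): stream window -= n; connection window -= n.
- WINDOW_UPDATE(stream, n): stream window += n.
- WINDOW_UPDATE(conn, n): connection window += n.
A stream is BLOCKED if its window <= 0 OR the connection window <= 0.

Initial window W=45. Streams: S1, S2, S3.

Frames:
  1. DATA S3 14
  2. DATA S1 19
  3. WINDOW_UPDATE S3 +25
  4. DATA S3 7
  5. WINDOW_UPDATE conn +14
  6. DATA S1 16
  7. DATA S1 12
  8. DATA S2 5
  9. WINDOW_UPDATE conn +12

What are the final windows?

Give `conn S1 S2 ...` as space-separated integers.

Op 1: conn=31 S1=45 S2=45 S3=31 blocked=[]
Op 2: conn=12 S1=26 S2=45 S3=31 blocked=[]
Op 3: conn=12 S1=26 S2=45 S3=56 blocked=[]
Op 4: conn=5 S1=26 S2=45 S3=49 blocked=[]
Op 5: conn=19 S1=26 S2=45 S3=49 blocked=[]
Op 6: conn=3 S1=10 S2=45 S3=49 blocked=[]
Op 7: conn=-9 S1=-2 S2=45 S3=49 blocked=[1, 2, 3]
Op 8: conn=-14 S1=-2 S2=40 S3=49 blocked=[1, 2, 3]
Op 9: conn=-2 S1=-2 S2=40 S3=49 blocked=[1, 2, 3]

Answer: -2 -2 40 49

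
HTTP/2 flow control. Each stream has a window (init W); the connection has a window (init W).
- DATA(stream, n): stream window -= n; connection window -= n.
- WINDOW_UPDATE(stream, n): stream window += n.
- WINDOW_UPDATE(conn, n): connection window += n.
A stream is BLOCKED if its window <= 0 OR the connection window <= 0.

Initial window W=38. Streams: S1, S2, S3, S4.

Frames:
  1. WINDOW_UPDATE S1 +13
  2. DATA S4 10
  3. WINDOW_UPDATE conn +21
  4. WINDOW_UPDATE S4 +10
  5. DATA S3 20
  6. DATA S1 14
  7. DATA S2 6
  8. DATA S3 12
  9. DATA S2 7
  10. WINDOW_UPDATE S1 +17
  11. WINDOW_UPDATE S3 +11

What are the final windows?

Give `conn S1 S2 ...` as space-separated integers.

Answer: -10 54 25 17 38

Derivation:
Op 1: conn=38 S1=51 S2=38 S3=38 S4=38 blocked=[]
Op 2: conn=28 S1=51 S2=38 S3=38 S4=28 blocked=[]
Op 3: conn=49 S1=51 S2=38 S3=38 S4=28 blocked=[]
Op 4: conn=49 S1=51 S2=38 S3=38 S4=38 blocked=[]
Op 5: conn=29 S1=51 S2=38 S3=18 S4=38 blocked=[]
Op 6: conn=15 S1=37 S2=38 S3=18 S4=38 blocked=[]
Op 7: conn=9 S1=37 S2=32 S3=18 S4=38 blocked=[]
Op 8: conn=-3 S1=37 S2=32 S3=6 S4=38 blocked=[1, 2, 3, 4]
Op 9: conn=-10 S1=37 S2=25 S3=6 S4=38 blocked=[1, 2, 3, 4]
Op 10: conn=-10 S1=54 S2=25 S3=6 S4=38 blocked=[1, 2, 3, 4]
Op 11: conn=-10 S1=54 S2=25 S3=17 S4=38 blocked=[1, 2, 3, 4]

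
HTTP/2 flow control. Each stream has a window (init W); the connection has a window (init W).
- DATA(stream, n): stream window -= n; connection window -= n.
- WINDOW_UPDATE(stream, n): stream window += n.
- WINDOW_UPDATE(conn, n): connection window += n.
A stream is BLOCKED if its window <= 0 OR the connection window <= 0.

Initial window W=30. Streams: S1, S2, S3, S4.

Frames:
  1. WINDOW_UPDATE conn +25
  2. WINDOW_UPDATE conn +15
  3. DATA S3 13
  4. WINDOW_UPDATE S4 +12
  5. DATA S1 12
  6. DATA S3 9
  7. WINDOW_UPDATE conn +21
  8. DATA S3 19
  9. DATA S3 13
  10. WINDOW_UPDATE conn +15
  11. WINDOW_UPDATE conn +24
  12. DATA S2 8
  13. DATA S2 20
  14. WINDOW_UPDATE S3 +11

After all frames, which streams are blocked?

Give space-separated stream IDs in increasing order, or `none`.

Answer: S3

Derivation:
Op 1: conn=55 S1=30 S2=30 S3=30 S4=30 blocked=[]
Op 2: conn=70 S1=30 S2=30 S3=30 S4=30 blocked=[]
Op 3: conn=57 S1=30 S2=30 S3=17 S4=30 blocked=[]
Op 4: conn=57 S1=30 S2=30 S3=17 S4=42 blocked=[]
Op 5: conn=45 S1=18 S2=30 S3=17 S4=42 blocked=[]
Op 6: conn=36 S1=18 S2=30 S3=8 S4=42 blocked=[]
Op 7: conn=57 S1=18 S2=30 S3=8 S4=42 blocked=[]
Op 8: conn=38 S1=18 S2=30 S3=-11 S4=42 blocked=[3]
Op 9: conn=25 S1=18 S2=30 S3=-24 S4=42 blocked=[3]
Op 10: conn=40 S1=18 S2=30 S3=-24 S4=42 blocked=[3]
Op 11: conn=64 S1=18 S2=30 S3=-24 S4=42 blocked=[3]
Op 12: conn=56 S1=18 S2=22 S3=-24 S4=42 blocked=[3]
Op 13: conn=36 S1=18 S2=2 S3=-24 S4=42 blocked=[3]
Op 14: conn=36 S1=18 S2=2 S3=-13 S4=42 blocked=[3]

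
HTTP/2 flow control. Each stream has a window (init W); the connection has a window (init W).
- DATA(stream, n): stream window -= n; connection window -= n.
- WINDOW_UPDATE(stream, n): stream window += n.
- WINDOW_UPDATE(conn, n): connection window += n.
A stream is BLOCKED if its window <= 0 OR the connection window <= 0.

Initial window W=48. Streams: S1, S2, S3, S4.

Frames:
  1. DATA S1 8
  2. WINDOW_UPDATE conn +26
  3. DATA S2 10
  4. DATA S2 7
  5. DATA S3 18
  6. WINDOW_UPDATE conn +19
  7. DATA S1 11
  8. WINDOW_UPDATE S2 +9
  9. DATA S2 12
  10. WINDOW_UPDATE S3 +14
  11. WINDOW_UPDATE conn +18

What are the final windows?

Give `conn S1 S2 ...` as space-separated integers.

Answer: 45 29 28 44 48

Derivation:
Op 1: conn=40 S1=40 S2=48 S3=48 S4=48 blocked=[]
Op 2: conn=66 S1=40 S2=48 S3=48 S4=48 blocked=[]
Op 3: conn=56 S1=40 S2=38 S3=48 S4=48 blocked=[]
Op 4: conn=49 S1=40 S2=31 S3=48 S4=48 blocked=[]
Op 5: conn=31 S1=40 S2=31 S3=30 S4=48 blocked=[]
Op 6: conn=50 S1=40 S2=31 S3=30 S4=48 blocked=[]
Op 7: conn=39 S1=29 S2=31 S3=30 S4=48 blocked=[]
Op 8: conn=39 S1=29 S2=40 S3=30 S4=48 blocked=[]
Op 9: conn=27 S1=29 S2=28 S3=30 S4=48 blocked=[]
Op 10: conn=27 S1=29 S2=28 S3=44 S4=48 blocked=[]
Op 11: conn=45 S1=29 S2=28 S3=44 S4=48 blocked=[]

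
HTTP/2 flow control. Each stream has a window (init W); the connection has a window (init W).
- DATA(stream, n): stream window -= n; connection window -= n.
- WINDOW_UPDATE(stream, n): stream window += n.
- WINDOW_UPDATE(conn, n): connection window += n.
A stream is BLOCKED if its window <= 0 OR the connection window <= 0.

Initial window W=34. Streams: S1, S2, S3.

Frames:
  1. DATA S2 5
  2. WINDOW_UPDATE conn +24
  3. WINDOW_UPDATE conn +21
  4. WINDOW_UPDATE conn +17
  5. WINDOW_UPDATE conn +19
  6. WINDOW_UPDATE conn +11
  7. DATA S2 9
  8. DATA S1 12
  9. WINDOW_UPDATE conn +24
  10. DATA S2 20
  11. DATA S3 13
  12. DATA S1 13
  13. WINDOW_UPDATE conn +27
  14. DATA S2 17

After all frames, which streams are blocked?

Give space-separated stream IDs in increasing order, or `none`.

Op 1: conn=29 S1=34 S2=29 S3=34 blocked=[]
Op 2: conn=53 S1=34 S2=29 S3=34 blocked=[]
Op 3: conn=74 S1=34 S2=29 S3=34 blocked=[]
Op 4: conn=91 S1=34 S2=29 S3=34 blocked=[]
Op 5: conn=110 S1=34 S2=29 S3=34 blocked=[]
Op 6: conn=121 S1=34 S2=29 S3=34 blocked=[]
Op 7: conn=112 S1=34 S2=20 S3=34 blocked=[]
Op 8: conn=100 S1=22 S2=20 S3=34 blocked=[]
Op 9: conn=124 S1=22 S2=20 S3=34 blocked=[]
Op 10: conn=104 S1=22 S2=0 S3=34 blocked=[2]
Op 11: conn=91 S1=22 S2=0 S3=21 blocked=[2]
Op 12: conn=78 S1=9 S2=0 S3=21 blocked=[2]
Op 13: conn=105 S1=9 S2=0 S3=21 blocked=[2]
Op 14: conn=88 S1=9 S2=-17 S3=21 blocked=[2]

Answer: S2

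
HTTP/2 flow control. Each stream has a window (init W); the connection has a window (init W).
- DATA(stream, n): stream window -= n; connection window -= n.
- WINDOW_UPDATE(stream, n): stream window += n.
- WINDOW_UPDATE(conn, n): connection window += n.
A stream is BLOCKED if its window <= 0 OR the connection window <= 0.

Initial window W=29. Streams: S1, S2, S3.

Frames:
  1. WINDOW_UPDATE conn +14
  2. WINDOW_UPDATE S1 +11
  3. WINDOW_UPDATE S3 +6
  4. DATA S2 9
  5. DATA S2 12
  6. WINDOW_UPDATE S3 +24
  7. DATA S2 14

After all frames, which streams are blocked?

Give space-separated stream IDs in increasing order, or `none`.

Op 1: conn=43 S1=29 S2=29 S3=29 blocked=[]
Op 2: conn=43 S1=40 S2=29 S3=29 blocked=[]
Op 3: conn=43 S1=40 S2=29 S3=35 blocked=[]
Op 4: conn=34 S1=40 S2=20 S3=35 blocked=[]
Op 5: conn=22 S1=40 S2=8 S3=35 blocked=[]
Op 6: conn=22 S1=40 S2=8 S3=59 blocked=[]
Op 7: conn=8 S1=40 S2=-6 S3=59 blocked=[2]

Answer: S2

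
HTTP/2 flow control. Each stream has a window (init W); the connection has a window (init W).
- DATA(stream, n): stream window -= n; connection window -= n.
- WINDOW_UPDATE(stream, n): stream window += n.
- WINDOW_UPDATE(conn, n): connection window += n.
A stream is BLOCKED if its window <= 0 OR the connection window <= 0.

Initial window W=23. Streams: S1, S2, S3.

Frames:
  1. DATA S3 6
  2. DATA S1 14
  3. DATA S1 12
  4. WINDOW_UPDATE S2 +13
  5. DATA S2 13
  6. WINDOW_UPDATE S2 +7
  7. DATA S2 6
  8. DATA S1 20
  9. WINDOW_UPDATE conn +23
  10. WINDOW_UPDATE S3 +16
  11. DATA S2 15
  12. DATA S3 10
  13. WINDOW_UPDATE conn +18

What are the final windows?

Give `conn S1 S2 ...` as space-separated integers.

Op 1: conn=17 S1=23 S2=23 S3=17 blocked=[]
Op 2: conn=3 S1=9 S2=23 S3=17 blocked=[]
Op 3: conn=-9 S1=-3 S2=23 S3=17 blocked=[1, 2, 3]
Op 4: conn=-9 S1=-3 S2=36 S3=17 blocked=[1, 2, 3]
Op 5: conn=-22 S1=-3 S2=23 S3=17 blocked=[1, 2, 3]
Op 6: conn=-22 S1=-3 S2=30 S3=17 blocked=[1, 2, 3]
Op 7: conn=-28 S1=-3 S2=24 S3=17 blocked=[1, 2, 3]
Op 8: conn=-48 S1=-23 S2=24 S3=17 blocked=[1, 2, 3]
Op 9: conn=-25 S1=-23 S2=24 S3=17 blocked=[1, 2, 3]
Op 10: conn=-25 S1=-23 S2=24 S3=33 blocked=[1, 2, 3]
Op 11: conn=-40 S1=-23 S2=9 S3=33 blocked=[1, 2, 3]
Op 12: conn=-50 S1=-23 S2=9 S3=23 blocked=[1, 2, 3]
Op 13: conn=-32 S1=-23 S2=9 S3=23 blocked=[1, 2, 3]

Answer: -32 -23 9 23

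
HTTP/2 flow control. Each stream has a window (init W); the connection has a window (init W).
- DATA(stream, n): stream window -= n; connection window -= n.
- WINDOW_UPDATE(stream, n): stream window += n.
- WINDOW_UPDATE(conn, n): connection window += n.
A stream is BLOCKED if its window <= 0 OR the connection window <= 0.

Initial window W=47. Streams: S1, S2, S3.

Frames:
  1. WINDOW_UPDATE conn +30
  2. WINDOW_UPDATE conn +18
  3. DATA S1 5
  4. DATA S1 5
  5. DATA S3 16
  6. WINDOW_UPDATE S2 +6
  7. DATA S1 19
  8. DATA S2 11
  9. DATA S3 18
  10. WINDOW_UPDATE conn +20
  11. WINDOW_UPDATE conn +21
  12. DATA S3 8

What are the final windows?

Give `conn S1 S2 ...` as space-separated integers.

Answer: 54 18 42 5

Derivation:
Op 1: conn=77 S1=47 S2=47 S3=47 blocked=[]
Op 2: conn=95 S1=47 S2=47 S3=47 blocked=[]
Op 3: conn=90 S1=42 S2=47 S3=47 blocked=[]
Op 4: conn=85 S1=37 S2=47 S3=47 blocked=[]
Op 5: conn=69 S1=37 S2=47 S3=31 blocked=[]
Op 6: conn=69 S1=37 S2=53 S3=31 blocked=[]
Op 7: conn=50 S1=18 S2=53 S3=31 blocked=[]
Op 8: conn=39 S1=18 S2=42 S3=31 blocked=[]
Op 9: conn=21 S1=18 S2=42 S3=13 blocked=[]
Op 10: conn=41 S1=18 S2=42 S3=13 blocked=[]
Op 11: conn=62 S1=18 S2=42 S3=13 blocked=[]
Op 12: conn=54 S1=18 S2=42 S3=5 blocked=[]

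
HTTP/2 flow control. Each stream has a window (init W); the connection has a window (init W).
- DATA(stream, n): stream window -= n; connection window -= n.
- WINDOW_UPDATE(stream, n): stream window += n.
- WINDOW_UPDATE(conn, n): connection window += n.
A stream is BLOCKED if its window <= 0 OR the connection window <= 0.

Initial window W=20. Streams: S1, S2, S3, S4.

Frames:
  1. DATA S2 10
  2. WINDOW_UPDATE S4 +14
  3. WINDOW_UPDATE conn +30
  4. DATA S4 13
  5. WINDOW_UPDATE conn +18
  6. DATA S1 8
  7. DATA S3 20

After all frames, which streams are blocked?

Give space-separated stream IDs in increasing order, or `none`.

Op 1: conn=10 S1=20 S2=10 S3=20 S4=20 blocked=[]
Op 2: conn=10 S1=20 S2=10 S3=20 S4=34 blocked=[]
Op 3: conn=40 S1=20 S2=10 S3=20 S4=34 blocked=[]
Op 4: conn=27 S1=20 S2=10 S3=20 S4=21 blocked=[]
Op 5: conn=45 S1=20 S2=10 S3=20 S4=21 blocked=[]
Op 6: conn=37 S1=12 S2=10 S3=20 S4=21 blocked=[]
Op 7: conn=17 S1=12 S2=10 S3=0 S4=21 blocked=[3]

Answer: S3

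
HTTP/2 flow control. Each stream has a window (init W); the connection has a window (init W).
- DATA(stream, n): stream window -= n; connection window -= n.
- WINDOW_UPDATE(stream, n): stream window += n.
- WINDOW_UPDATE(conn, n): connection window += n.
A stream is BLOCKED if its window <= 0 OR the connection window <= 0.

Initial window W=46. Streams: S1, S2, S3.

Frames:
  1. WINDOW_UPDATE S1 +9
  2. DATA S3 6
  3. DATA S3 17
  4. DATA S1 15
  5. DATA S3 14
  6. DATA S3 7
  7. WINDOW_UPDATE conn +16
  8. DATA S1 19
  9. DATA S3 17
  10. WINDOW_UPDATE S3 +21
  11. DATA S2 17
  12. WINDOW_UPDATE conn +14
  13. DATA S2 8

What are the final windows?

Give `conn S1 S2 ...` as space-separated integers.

Answer: -44 21 21 6

Derivation:
Op 1: conn=46 S1=55 S2=46 S3=46 blocked=[]
Op 2: conn=40 S1=55 S2=46 S3=40 blocked=[]
Op 3: conn=23 S1=55 S2=46 S3=23 blocked=[]
Op 4: conn=8 S1=40 S2=46 S3=23 blocked=[]
Op 5: conn=-6 S1=40 S2=46 S3=9 blocked=[1, 2, 3]
Op 6: conn=-13 S1=40 S2=46 S3=2 blocked=[1, 2, 3]
Op 7: conn=3 S1=40 S2=46 S3=2 blocked=[]
Op 8: conn=-16 S1=21 S2=46 S3=2 blocked=[1, 2, 3]
Op 9: conn=-33 S1=21 S2=46 S3=-15 blocked=[1, 2, 3]
Op 10: conn=-33 S1=21 S2=46 S3=6 blocked=[1, 2, 3]
Op 11: conn=-50 S1=21 S2=29 S3=6 blocked=[1, 2, 3]
Op 12: conn=-36 S1=21 S2=29 S3=6 blocked=[1, 2, 3]
Op 13: conn=-44 S1=21 S2=21 S3=6 blocked=[1, 2, 3]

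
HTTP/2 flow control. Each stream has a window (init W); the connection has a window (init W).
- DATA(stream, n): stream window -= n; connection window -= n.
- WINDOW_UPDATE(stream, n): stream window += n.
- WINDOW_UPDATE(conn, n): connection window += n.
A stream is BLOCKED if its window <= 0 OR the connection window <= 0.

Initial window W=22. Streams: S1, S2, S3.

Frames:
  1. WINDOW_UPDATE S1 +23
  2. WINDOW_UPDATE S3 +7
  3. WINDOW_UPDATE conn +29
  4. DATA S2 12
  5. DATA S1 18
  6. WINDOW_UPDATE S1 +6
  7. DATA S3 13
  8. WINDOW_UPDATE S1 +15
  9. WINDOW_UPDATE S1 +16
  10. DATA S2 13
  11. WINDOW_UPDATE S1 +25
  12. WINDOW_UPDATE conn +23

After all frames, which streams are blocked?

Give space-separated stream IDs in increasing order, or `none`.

Op 1: conn=22 S1=45 S2=22 S3=22 blocked=[]
Op 2: conn=22 S1=45 S2=22 S3=29 blocked=[]
Op 3: conn=51 S1=45 S2=22 S3=29 blocked=[]
Op 4: conn=39 S1=45 S2=10 S3=29 blocked=[]
Op 5: conn=21 S1=27 S2=10 S3=29 blocked=[]
Op 6: conn=21 S1=33 S2=10 S3=29 blocked=[]
Op 7: conn=8 S1=33 S2=10 S3=16 blocked=[]
Op 8: conn=8 S1=48 S2=10 S3=16 blocked=[]
Op 9: conn=8 S1=64 S2=10 S3=16 blocked=[]
Op 10: conn=-5 S1=64 S2=-3 S3=16 blocked=[1, 2, 3]
Op 11: conn=-5 S1=89 S2=-3 S3=16 blocked=[1, 2, 3]
Op 12: conn=18 S1=89 S2=-3 S3=16 blocked=[2]

Answer: S2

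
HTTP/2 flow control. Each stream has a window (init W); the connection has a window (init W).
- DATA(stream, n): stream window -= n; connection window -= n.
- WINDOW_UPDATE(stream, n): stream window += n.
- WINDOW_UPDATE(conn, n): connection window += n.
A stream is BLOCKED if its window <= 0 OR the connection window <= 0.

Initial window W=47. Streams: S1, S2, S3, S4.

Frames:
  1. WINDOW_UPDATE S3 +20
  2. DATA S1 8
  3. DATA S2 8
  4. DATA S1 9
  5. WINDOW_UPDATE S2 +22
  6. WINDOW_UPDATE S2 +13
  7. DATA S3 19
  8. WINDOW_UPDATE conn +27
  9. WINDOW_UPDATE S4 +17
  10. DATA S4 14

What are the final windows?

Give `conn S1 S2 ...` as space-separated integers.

Answer: 16 30 74 48 50

Derivation:
Op 1: conn=47 S1=47 S2=47 S3=67 S4=47 blocked=[]
Op 2: conn=39 S1=39 S2=47 S3=67 S4=47 blocked=[]
Op 3: conn=31 S1=39 S2=39 S3=67 S4=47 blocked=[]
Op 4: conn=22 S1=30 S2=39 S3=67 S4=47 blocked=[]
Op 5: conn=22 S1=30 S2=61 S3=67 S4=47 blocked=[]
Op 6: conn=22 S1=30 S2=74 S3=67 S4=47 blocked=[]
Op 7: conn=3 S1=30 S2=74 S3=48 S4=47 blocked=[]
Op 8: conn=30 S1=30 S2=74 S3=48 S4=47 blocked=[]
Op 9: conn=30 S1=30 S2=74 S3=48 S4=64 blocked=[]
Op 10: conn=16 S1=30 S2=74 S3=48 S4=50 blocked=[]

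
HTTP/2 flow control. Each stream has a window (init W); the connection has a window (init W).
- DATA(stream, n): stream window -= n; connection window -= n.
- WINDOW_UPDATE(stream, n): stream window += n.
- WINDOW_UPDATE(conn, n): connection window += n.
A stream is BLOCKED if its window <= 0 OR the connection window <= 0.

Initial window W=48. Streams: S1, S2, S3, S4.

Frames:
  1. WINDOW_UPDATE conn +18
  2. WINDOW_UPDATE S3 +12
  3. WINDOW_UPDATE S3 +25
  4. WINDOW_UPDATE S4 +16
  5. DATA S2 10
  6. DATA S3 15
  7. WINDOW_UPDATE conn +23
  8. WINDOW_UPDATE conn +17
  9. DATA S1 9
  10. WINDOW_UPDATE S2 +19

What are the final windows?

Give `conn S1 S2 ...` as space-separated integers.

Op 1: conn=66 S1=48 S2=48 S3=48 S4=48 blocked=[]
Op 2: conn=66 S1=48 S2=48 S3=60 S4=48 blocked=[]
Op 3: conn=66 S1=48 S2=48 S3=85 S4=48 blocked=[]
Op 4: conn=66 S1=48 S2=48 S3=85 S4=64 blocked=[]
Op 5: conn=56 S1=48 S2=38 S3=85 S4=64 blocked=[]
Op 6: conn=41 S1=48 S2=38 S3=70 S4=64 blocked=[]
Op 7: conn=64 S1=48 S2=38 S3=70 S4=64 blocked=[]
Op 8: conn=81 S1=48 S2=38 S3=70 S4=64 blocked=[]
Op 9: conn=72 S1=39 S2=38 S3=70 S4=64 blocked=[]
Op 10: conn=72 S1=39 S2=57 S3=70 S4=64 blocked=[]

Answer: 72 39 57 70 64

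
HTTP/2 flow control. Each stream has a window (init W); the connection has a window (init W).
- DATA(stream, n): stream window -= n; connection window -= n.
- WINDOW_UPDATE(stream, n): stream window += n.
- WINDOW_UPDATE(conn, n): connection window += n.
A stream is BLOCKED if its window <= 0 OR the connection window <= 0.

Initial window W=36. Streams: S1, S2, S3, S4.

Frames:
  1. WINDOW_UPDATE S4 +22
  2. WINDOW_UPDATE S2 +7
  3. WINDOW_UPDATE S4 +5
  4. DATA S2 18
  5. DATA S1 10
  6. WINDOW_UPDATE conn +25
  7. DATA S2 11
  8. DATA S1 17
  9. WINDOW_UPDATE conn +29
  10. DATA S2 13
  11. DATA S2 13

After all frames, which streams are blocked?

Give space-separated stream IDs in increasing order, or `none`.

Answer: S2

Derivation:
Op 1: conn=36 S1=36 S2=36 S3=36 S4=58 blocked=[]
Op 2: conn=36 S1=36 S2=43 S3=36 S4=58 blocked=[]
Op 3: conn=36 S1=36 S2=43 S3=36 S4=63 blocked=[]
Op 4: conn=18 S1=36 S2=25 S3=36 S4=63 blocked=[]
Op 5: conn=8 S1=26 S2=25 S3=36 S4=63 blocked=[]
Op 6: conn=33 S1=26 S2=25 S3=36 S4=63 blocked=[]
Op 7: conn=22 S1=26 S2=14 S3=36 S4=63 blocked=[]
Op 8: conn=5 S1=9 S2=14 S3=36 S4=63 blocked=[]
Op 9: conn=34 S1=9 S2=14 S3=36 S4=63 blocked=[]
Op 10: conn=21 S1=9 S2=1 S3=36 S4=63 blocked=[]
Op 11: conn=8 S1=9 S2=-12 S3=36 S4=63 blocked=[2]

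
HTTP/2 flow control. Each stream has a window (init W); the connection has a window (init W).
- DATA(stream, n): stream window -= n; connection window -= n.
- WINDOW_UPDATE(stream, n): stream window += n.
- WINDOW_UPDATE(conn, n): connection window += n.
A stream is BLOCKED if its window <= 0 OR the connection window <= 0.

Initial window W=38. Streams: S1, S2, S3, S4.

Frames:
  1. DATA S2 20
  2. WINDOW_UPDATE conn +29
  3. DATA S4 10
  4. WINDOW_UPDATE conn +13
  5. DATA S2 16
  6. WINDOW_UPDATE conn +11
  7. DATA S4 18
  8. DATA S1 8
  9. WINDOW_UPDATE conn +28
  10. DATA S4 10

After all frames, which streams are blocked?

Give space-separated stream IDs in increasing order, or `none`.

Op 1: conn=18 S1=38 S2=18 S3=38 S4=38 blocked=[]
Op 2: conn=47 S1=38 S2=18 S3=38 S4=38 blocked=[]
Op 3: conn=37 S1=38 S2=18 S3=38 S4=28 blocked=[]
Op 4: conn=50 S1=38 S2=18 S3=38 S4=28 blocked=[]
Op 5: conn=34 S1=38 S2=2 S3=38 S4=28 blocked=[]
Op 6: conn=45 S1=38 S2=2 S3=38 S4=28 blocked=[]
Op 7: conn=27 S1=38 S2=2 S3=38 S4=10 blocked=[]
Op 8: conn=19 S1=30 S2=2 S3=38 S4=10 blocked=[]
Op 9: conn=47 S1=30 S2=2 S3=38 S4=10 blocked=[]
Op 10: conn=37 S1=30 S2=2 S3=38 S4=0 blocked=[4]

Answer: S4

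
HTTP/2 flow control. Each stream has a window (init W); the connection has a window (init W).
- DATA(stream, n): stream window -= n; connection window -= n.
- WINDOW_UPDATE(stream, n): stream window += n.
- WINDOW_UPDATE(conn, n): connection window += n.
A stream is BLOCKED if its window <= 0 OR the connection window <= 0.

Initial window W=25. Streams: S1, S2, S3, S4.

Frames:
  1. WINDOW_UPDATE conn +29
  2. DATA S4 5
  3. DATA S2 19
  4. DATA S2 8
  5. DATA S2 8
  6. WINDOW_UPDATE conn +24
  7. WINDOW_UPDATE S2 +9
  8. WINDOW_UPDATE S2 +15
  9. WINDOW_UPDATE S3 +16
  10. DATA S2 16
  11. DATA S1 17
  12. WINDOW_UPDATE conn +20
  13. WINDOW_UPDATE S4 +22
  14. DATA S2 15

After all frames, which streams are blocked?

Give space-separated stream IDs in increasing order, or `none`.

Op 1: conn=54 S1=25 S2=25 S3=25 S4=25 blocked=[]
Op 2: conn=49 S1=25 S2=25 S3=25 S4=20 blocked=[]
Op 3: conn=30 S1=25 S2=6 S3=25 S4=20 blocked=[]
Op 4: conn=22 S1=25 S2=-2 S3=25 S4=20 blocked=[2]
Op 5: conn=14 S1=25 S2=-10 S3=25 S4=20 blocked=[2]
Op 6: conn=38 S1=25 S2=-10 S3=25 S4=20 blocked=[2]
Op 7: conn=38 S1=25 S2=-1 S3=25 S4=20 blocked=[2]
Op 8: conn=38 S1=25 S2=14 S3=25 S4=20 blocked=[]
Op 9: conn=38 S1=25 S2=14 S3=41 S4=20 blocked=[]
Op 10: conn=22 S1=25 S2=-2 S3=41 S4=20 blocked=[2]
Op 11: conn=5 S1=8 S2=-2 S3=41 S4=20 blocked=[2]
Op 12: conn=25 S1=8 S2=-2 S3=41 S4=20 blocked=[2]
Op 13: conn=25 S1=8 S2=-2 S3=41 S4=42 blocked=[2]
Op 14: conn=10 S1=8 S2=-17 S3=41 S4=42 blocked=[2]

Answer: S2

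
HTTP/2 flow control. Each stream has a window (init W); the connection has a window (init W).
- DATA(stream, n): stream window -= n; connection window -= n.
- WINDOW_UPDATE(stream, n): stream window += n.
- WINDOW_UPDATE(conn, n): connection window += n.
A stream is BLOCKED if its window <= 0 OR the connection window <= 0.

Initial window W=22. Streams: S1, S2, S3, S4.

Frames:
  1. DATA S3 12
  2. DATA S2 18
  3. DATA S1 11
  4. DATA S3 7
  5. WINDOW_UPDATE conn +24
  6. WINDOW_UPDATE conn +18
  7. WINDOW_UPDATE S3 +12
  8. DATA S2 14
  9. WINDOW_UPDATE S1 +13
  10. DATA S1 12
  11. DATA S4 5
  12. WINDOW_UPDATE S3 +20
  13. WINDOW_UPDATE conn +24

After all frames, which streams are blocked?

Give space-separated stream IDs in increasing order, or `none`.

Op 1: conn=10 S1=22 S2=22 S3=10 S4=22 blocked=[]
Op 2: conn=-8 S1=22 S2=4 S3=10 S4=22 blocked=[1, 2, 3, 4]
Op 3: conn=-19 S1=11 S2=4 S3=10 S4=22 blocked=[1, 2, 3, 4]
Op 4: conn=-26 S1=11 S2=4 S3=3 S4=22 blocked=[1, 2, 3, 4]
Op 5: conn=-2 S1=11 S2=4 S3=3 S4=22 blocked=[1, 2, 3, 4]
Op 6: conn=16 S1=11 S2=4 S3=3 S4=22 blocked=[]
Op 7: conn=16 S1=11 S2=4 S3=15 S4=22 blocked=[]
Op 8: conn=2 S1=11 S2=-10 S3=15 S4=22 blocked=[2]
Op 9: conn=2 S1=24 S2=-10 S3=15 S4=22 blocked=[2]
Op 10: conn=-10 S1=12 S2=-10 S3=15 S4=22 blocked=[1, 2, 3, 4]
Op 11: conn=-15 S1=12 S2=-10 S3=15 S4=17 blocked=[1, 2, 3, 4]
Op 12: conn=-15 S1=12 S2=-10 S3=35 S4=17 blocked=[1, 2, 3, 4]
Op 13: conn=9 S1=12 S2=-10 S3=35 S4=17 blocked=[2]

Answer: S2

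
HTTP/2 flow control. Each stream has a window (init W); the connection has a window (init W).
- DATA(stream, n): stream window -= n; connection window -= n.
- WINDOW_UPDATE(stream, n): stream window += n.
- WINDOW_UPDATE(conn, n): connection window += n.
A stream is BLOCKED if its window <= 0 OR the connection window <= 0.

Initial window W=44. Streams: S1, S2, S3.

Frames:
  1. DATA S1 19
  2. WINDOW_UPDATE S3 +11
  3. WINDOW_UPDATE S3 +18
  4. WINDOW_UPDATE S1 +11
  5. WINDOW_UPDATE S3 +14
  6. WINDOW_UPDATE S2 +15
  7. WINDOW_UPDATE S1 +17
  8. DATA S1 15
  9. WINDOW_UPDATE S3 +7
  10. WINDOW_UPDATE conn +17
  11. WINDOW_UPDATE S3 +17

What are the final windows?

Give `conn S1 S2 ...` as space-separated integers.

Answer: 27 38 59 111

Derivation:
Op 1: conn=25 S1=25 S2=44 S3=44 blocked=[]
Op 2: conn=25 S1=25 S2=44 S3=55 blocked=[]
Op 3: conn=25 S1=25 S2=44 S3=73 blocked=[]
Op 4: conn=25 S1=36 S2=44 S3=73 blocked=[]
Op 5: conn=25 S1=36 S2=44 S3=87 blocked=[]
Op 6: conn=25 S1=36 S2=59 S3=87 blocked=[]
Op 7: conn=25 S1=53 S2=59 S3=87 blocked=[]
Op 8: conn=10 S1=38 S2=59 S3=87 blocked=[]
Op 9: conn=10 S1=38 S2=59 S3=94 blocked=[]
Op 10: conn=27 S1=38 S2=59 S3=94 blocked=[]
Op 11: conn=27 S1=38 S2=59 S3=111 blocked=[]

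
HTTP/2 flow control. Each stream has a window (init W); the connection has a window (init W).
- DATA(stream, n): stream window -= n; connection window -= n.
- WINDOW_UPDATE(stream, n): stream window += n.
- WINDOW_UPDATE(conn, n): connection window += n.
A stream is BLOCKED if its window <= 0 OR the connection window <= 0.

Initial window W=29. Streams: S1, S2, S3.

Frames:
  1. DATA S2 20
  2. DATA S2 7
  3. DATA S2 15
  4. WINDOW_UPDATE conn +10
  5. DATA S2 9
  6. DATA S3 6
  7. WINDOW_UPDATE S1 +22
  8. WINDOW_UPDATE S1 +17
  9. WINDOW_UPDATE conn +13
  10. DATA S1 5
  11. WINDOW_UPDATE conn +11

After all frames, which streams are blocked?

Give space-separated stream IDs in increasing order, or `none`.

Op 1: conn=9 S1=29 S2=9 S3=29 blocked=[]
Op 2: conn=2 S1=29 S2=2 S3=29 blocked=[]
Op 3: conn=-13 S1=29 S2=-13 S3=29 blocked=[1, 2, 3]
Op 4: conn=-3 S1=29 S2=-13 S3=29 blocked=[1, 2, 3]
Op 5: conn=-12 S1=29 S2=-22 S3=29 blocked=[1, 2, 3]
Op 6: conn=-18 S1=29 S2=-22 S3=23 blocked=[1, 2, 3]
Op 7: conn=-18 S1=51 S2=-22 S3=23 blocked=[1, 2, 3]
Op 8: conn=-18 S1=68 S2=-22 S3=23 blocked=[1, 2, 3]
Op 9: conn=-5 S1=68 S2=-22 S3=23 blocked=[1, 2, 3]
Op 10: conn=-10 S1=63 S2=-22 S3=23 blocked=[1, 2, 3]
Op 11: conn=1 S1=63 S2=-22 S3=23 blocked=[2]

Answer: S2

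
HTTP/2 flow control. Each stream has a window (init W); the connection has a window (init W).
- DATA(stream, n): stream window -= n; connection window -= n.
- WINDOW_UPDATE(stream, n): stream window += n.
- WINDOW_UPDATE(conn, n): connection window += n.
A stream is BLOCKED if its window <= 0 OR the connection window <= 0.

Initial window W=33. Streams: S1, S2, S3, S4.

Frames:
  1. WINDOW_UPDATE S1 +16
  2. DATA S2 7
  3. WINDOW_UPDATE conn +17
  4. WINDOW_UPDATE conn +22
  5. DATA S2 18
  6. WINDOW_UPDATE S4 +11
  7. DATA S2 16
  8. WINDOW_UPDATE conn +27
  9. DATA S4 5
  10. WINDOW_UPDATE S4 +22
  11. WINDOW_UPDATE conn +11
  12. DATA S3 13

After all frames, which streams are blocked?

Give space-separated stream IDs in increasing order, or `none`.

Answer: S2

Derivation:
Op 1: conn=33 S1=49 S2=33 S3=33 S4=33 blocked=[]
Op 2: conn=26 S1=49 S2=26 S3=33 S4=33 blocked=[]
Op 3: conn=43 S1=49 S2=26 S3=33 S4=33 blocked=[]
Op 4: conn=65 S1=49 S2=26 S3=33 S4=33 blocked=[]
Op 5: conn=47 S1=49 S2=8 S3=33 S4=33 blocked=[]
Op 6: conn=47 S1=49 S2=8 S3=33 S4=44 blocked=[]
Op 7: conn=31 S1=49 S2=-8 S3=33 S4=44 blocked=[2]
Op 8: conn=58 S1=49 S2=-8 S3=33 S4=44 blocked=[2]
Op 9: conn=53 S1=49 S2=-8 S3=33 S4=39 blocked=[2]
Op 10: conn=53 S1=49 S2=-8 S3=33 S4=61 blocked=[2]
Op 11: conn=64 S1=49 S2=-8 S3=33 S4=61 blocked=[2]
Op 12: conn=51 S1=49 S2=-8 S3=20 S4=61 blocked=[2]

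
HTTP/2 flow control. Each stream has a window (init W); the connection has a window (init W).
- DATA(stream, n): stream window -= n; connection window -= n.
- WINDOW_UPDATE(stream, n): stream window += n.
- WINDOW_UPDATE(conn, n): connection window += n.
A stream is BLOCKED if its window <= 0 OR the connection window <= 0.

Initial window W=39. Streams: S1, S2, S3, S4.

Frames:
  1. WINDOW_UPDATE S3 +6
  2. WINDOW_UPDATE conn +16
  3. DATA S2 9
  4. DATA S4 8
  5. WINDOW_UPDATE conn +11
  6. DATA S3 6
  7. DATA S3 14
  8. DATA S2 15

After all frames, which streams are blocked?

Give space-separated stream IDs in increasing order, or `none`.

Op 1: conn=39 S1=39 S2=39 S3=45 S4=39 blocked=[]
Op 2: conn=55 S1=39 S2=39 S3=45 S4=39 blocked=[]
Op 3: conn=46 S1=39 S2=30 S3=45 S4=39 blocked=[]
Op 4: conn=38 S1=39 S2=30 S3=45 S4=31 blocked=[]
Op 5: conn=49 S1=39 S2=30 S3=45 S4=31 blocked=[]
Op 6: conn=43 S1=39 S2=30 S3=39 S4=31 blocked=[]
Op 7: conn=29 S1=39 S2=30 S3=25 S4=31 blocked=[]
Op 8: conn=14 S1=39 S2=15 S3=25 S4=31 blocked=[]

Answer: none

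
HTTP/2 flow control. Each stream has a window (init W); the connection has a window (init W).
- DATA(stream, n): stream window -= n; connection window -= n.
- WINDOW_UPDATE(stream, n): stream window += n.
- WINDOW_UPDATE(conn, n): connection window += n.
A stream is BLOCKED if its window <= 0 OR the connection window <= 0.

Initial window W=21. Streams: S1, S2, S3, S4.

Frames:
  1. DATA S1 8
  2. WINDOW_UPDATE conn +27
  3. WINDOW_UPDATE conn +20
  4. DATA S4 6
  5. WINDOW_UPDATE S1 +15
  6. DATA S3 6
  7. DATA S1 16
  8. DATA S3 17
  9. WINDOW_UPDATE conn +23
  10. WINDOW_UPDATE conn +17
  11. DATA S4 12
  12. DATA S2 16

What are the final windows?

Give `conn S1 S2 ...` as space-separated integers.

Op 1: conn=13 S1=13 S2=21 S3=21 S4=21 blocked=[]
Op 2: conn=40 S1=13 S2=21 S3=21 S4=21 blocked=[]
Op 3: conn=60 S1=13 S2=21 S3=21 S4=21 blocked=[]
Op 4: conn=54 S1=13 S2=21 S3=21 S4=15 blocked=[]
Op 5: conn=54 S1=28 S2=21 S3=21 S4=15 blocked=[]
Op 6: conn=48 S1=28 S2=21 S3=15 S4=15 blocked=[]
Op 7: conn=32 S1=12 S2=21 S3=15 S4=15 blocked=[]
Op 8: conn=15 S1=12 S2=21 S3=-2 S4=15 blocked=[3]
Op 9: conn=38 S1=12 S2=21 S3=-2 S4=15 blocked=[3]
Op 10: conn=55 S1=12 S2=21 S3=-2 S4=15 blocked=[3]
Op 11: conn=43 S1=12 S2=21 S3=-2 S4=3 blocked=[3]
Op 12: conn=27 S1=12 S2=5 S3=-2 S4=3 blocked=[3]

Answer: 27 12 5 -2 3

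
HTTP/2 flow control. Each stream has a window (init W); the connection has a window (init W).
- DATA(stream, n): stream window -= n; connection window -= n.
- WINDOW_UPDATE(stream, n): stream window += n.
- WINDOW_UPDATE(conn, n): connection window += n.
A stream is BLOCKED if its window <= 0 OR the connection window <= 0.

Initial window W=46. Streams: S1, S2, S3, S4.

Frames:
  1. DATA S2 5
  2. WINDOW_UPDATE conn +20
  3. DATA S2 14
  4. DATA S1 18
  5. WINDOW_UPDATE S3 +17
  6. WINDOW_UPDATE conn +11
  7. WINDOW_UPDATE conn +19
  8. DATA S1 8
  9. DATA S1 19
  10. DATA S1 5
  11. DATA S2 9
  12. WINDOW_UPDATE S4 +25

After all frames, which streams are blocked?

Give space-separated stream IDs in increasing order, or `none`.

Answer: S1

Derivation:
Op 1: conn=41 S1=46 S2=41 S3=46 S4=46 blocked=[]
Op 2: conn=61 S1=46 S2=41 S3=46 S4=46 blocked=[]
Op 3: conn=47 S1=46 S2=27 S3=46 S4=46 blocked=[]
Op 4: conn=29 S1=28 S2=27 S3=46 S4=46 blocked=[]
Op 5: conn=29 S1=28 S2=27 S3=63 S4=46 blocked=[]
Op 6: conn=40 S1=28 S2=27 S3=63 S4=46 blocked=[]
Op 7: conn=59 S1=28 S2=27 S3=63 S4=46 blocked=[]
Op 8: conn=51 S1=20 S2=27 S3=63 S4=46 blocked=[]
Op 9: conn=32 S1=1 S2=27 S3=63 S4=46 blocked=[]
Op 10: conn=27 S1=-4 S2=27 S3=63 S4=46 blocked=[1]
Op 11: conn=18 S1=-4 S2=18 S3=63 S4=46 blocked=[1]
Op 12: conn=18 S1=-4 S2=18 S3=63 S4=71 blocked=[1]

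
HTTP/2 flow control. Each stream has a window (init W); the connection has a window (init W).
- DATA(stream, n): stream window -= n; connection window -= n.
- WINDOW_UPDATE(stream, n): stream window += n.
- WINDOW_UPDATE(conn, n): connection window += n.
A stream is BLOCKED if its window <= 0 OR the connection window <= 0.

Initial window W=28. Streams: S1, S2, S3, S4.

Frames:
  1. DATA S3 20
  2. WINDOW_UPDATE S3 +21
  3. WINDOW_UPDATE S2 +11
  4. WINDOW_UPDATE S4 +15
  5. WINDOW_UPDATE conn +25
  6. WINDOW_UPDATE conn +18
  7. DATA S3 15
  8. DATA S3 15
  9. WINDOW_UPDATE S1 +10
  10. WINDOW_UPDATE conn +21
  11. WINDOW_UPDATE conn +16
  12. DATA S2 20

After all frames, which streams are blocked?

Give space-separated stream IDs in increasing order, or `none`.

Op 1: conn=8 S1=28 S2=28 S3=8 S4=28 blocked=[]
Op 2: conn=8 S1=28 S2=28 S3=29 S4=28 blocked=[]
Op 3: conn=8 S1=28 S2=39 S3=29 S4=28 blocked=[]
Op 4: conn=8 S1=28 S2=39 S3=29 S4=43 blocked=[]
Op 5: conn=33 S1=28 S2=39 S3=29 S4=43 blocked=[]
Op 6: conn=51 S1=28 S2=39 S3=29 S4=43 blocked=[]
Op 7: conn=36 S1=28 S2=39 S3=14 S4=43 blocked=[]
Op 8: conn=21 S1=28 S2=39 S3=-1 S4=43 blocked=[3]
Op 9: conn=21 S1=38 S2=39 S3=-1 S4=43 blocked=[3]
Op 10: conn=42 S1=38 S2=39 S3=-1 S4=43 blocked=[3]
Op 11: conn=58 S1=38 S2=39 S3=-1 S4=43 blocked=[3]
Op 12: conn=38 S1=38 S2=19 S3=-1 S4=43 blocked=[3]

Answer: S3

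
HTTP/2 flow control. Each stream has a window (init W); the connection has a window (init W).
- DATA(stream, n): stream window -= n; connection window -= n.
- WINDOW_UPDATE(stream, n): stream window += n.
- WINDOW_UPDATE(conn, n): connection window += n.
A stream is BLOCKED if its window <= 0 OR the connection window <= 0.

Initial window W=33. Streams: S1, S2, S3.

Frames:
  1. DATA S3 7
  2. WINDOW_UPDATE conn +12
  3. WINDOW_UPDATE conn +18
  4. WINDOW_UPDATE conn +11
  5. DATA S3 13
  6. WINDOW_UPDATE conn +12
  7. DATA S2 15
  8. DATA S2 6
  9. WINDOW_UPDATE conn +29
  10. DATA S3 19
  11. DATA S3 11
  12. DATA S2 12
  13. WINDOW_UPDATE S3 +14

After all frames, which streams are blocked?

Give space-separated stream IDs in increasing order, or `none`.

Op 1: conn=26 S1=33 S2=33 S3=26 blocked=[]
Op 2: conn=38 S1=33 S2=33 S3=26 blocked=[]
Op 3: conn=56 S1=33 S2=33 S3=26 blocked=[]
Op 4: conn=67 S1=33 S2=33 S3=26 blocked=[]
Op 5: conn=54 S1=33 S2=33 S3=13 blocked=[]
Op 6: conn=66 S1=33 S2=33 S3=13 blocked=[]
Op 7: conn=51 S1=33 S2=18 S3=13 blocked=[]
Op 8: conn=45 S1=33 S2=12 S3=13 blocked=[]
Op 9: conn=74 S1=33 S2=12 S3=13 blocked=[]
Op 10: conn=55 S1=33 S2=12 S3=-6 blocked=[3]
Op 11: conn=44 S1=33 S2=12 S3=-17 blocked=[3]
Op 12: conn=32 S1=33 S2=0 S3=-17 blocked=[2, 3]
Op 13: conn=32 S1=33 S2=0 S3=-3 blocked=[2, 3]

Answer: S2 S3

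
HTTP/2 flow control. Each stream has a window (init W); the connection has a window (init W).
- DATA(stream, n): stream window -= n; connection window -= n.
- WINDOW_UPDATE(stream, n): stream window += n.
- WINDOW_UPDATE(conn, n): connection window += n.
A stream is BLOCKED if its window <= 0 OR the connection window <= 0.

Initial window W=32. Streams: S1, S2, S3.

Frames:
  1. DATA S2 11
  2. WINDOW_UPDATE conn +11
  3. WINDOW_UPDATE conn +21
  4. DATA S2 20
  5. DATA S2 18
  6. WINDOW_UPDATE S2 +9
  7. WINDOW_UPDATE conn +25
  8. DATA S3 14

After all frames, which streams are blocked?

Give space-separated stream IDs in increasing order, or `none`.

Op 1: conn=21 S1=32 S2=21 S3=32 blocked=[]
Op 2: conn=32 S1=32 S2=21 S3=32 blocked=[]
Op 3: conn=53 S1=32 S2=21 S3=32 blocked=[]
Op 4: conn=33 S1=32 S2=1 S3=32 blocked=[]
Op 5: conn=15 S1=32 S2=-17 S3=32 blocked=[2]
Op 6: conn=15 S1=32 S2=-8 S3=32 blocked=[2]
Op 7: conn=40 S1=32 S2=-8 S3=32 blocked=[2]
Op 8: conn=26 S1=32 S2=-8 S3=18 blocked=[2]

Answer: S2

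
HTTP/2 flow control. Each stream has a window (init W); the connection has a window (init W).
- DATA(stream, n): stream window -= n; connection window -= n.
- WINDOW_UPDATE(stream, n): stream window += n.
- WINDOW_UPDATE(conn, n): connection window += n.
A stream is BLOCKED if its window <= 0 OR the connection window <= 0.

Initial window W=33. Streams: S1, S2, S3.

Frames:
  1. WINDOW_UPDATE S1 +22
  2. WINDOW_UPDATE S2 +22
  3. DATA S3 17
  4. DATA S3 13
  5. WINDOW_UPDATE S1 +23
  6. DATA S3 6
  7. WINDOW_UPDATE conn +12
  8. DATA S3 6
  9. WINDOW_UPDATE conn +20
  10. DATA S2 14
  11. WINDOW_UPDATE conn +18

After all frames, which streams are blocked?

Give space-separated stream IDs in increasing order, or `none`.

Answer: S3

Derivation:
Op 1: conn=33 S1=55 S2=33 S3=33 blocked=[]
Op 2: conn=33 S1=55 S2=55 S3=33 blocked=[]
Op 3: conn=16 S1=55 S2=55 S3=16 blocked=[]
Op 4: conn=3 S1=55 S2=55 S3=3 blocked=[]
Op 5: conn=3 S1=78 S2=55 S3=3 blocked=[]
Op 6: conn=-3 S1=78 S2=55 S3=-3 blocked=[1, 2, 3]
Op 7: conn=9 S1=78 S2=55 S3=-3 blocked=[3]
Op 8: conn=3 S1=78 S2=55 S3=-9 blocked=[3]
Op 9: conn=23 S1=78 S2=55 S3=-9 blocked=[3]
Op 10: conn=9 S1=78 S2=41 S3=-9 blocked=[3]
Op 11: conn=27 S1=78 S2=41 S3=-9 blocked=[3]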